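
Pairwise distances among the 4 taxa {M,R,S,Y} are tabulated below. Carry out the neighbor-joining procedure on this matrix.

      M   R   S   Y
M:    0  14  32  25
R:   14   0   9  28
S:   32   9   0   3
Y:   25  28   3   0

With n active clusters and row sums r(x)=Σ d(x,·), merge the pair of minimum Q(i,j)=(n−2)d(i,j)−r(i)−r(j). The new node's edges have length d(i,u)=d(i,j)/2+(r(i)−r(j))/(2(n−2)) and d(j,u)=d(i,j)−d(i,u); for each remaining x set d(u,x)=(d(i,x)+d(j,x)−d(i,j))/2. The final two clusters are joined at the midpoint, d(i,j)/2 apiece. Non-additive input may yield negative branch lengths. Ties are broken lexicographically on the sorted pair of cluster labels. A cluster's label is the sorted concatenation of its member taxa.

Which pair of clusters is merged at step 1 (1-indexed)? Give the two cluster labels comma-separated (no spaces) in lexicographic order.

M,R

1. join M+R (d=14, Q=-94) ⇒ MR; edges |M|=12, |R|=2
  updated: d(MR,S)=27/2, d(MR,Y)=39/2
2. join MR+S (d=27/2, Q=-36) ⇒ MRS; edges |MR|=15, |S|=-3/2
  updated: d(MRS,Y)=9/2
3. join MRS+Y (d=9/2) ⇒ MRSY; edges |MRS|=9/4, |Y|=9/4
final tree: (((M:12,R:2):15,S:-3/2):9/4,Y:9/4)
total length: 32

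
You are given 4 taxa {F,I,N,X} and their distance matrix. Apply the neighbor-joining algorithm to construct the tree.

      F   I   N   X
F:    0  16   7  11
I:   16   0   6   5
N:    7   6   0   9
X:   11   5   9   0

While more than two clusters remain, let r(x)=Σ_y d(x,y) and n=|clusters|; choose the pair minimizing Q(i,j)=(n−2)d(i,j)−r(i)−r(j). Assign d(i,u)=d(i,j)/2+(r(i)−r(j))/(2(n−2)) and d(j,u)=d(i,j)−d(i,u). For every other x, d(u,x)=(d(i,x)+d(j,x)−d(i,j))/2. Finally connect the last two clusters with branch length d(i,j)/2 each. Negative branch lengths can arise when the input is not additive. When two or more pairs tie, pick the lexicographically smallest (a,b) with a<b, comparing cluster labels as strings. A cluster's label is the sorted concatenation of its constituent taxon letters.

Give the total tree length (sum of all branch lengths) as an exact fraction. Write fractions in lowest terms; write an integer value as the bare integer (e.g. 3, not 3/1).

33/2

step 1: merge (F,N) at d=7, Q=-42; branch lengths F→13/2, N→1/2; new cluster FN
  updated: d(FN,I)=15/2, d(FN,X)=13/2
step 2: merge (FN,I) at d=15/2, Q=-19; branch lengths FN→9/2, I→3; new cluster FIN
  updated: d(FIN,X)=2
step 3: merge (FIN,X) at d=2; branch lengths FIN→1, X→1; new cluster FINX
final tree: (((F:13/2,N:1/2):9/2,I:3):1,X:1)
total length: 33/2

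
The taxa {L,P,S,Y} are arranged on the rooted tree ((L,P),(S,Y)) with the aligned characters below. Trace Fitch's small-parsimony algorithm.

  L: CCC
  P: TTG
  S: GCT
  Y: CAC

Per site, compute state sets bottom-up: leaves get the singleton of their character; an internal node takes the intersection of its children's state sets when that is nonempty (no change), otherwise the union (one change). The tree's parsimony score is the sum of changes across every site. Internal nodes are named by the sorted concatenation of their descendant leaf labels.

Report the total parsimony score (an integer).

site 0, node LP: L={C} ∪ P={T} → {C,T} (+1)
site 0, node SY: S={G} ∪ Y={C} → {C,G} (+1)
site 0, node LPSY: LP={C,T} ∩ SY={C,G} → {C} (+0)
site 1, node LP: L={C} ∪ P={T} → {C,T} (+1)
site 1, node SY: S={C} ∪ Y={A} → {A,C} (+1)
site 1, node LPSY: LP={C,T} ∩ SY={A,C} → {C} (+0)
site 2, node LP: L={C} ∪ P={G} → {C,G} (+1)
site 2, node SY: S={T} ∪ Y={C} → {C,T} (+1)
site 2, node LPSY: LP={C,G} ∩ SY={C,T} → {C} (+0)
per-site changes: [2, 2, 2]; total = 6

6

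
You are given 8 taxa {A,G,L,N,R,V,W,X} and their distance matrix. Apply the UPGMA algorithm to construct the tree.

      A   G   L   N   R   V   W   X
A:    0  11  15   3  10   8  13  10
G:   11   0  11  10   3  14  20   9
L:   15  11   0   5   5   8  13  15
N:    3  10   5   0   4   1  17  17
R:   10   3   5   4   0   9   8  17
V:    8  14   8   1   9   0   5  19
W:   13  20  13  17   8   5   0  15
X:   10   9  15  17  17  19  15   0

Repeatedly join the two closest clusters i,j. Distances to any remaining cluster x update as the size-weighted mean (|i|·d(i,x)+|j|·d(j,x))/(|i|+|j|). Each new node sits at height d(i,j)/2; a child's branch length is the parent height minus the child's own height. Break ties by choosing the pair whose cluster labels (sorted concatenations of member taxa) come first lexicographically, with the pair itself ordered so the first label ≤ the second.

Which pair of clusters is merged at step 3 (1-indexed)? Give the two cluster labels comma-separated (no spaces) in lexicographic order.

1. join N+V (d=1) ⇒ NV; edges |N|=1/2, |V|=1/2
  updated: d(A,NV)=11/2, d(G,NV)=12, d(L,NV)=13/2, d(NV,R)=13/2, d(NV,W)=11, d(NV,X)=18
2. join G+R (d=3) ⇒ GR; edges |G|=3/2, |R|=3/2
  updated: d(A,GR)=21/2, d(GR,L)=8, d(GR,NV)=37/4, d(GR,W)=14, d(GR,X)=13
3. join A+NV (d=11/2) ⇒ ANV; edges |A|=11/4, |NV|=9/4
  updated: d(ANV,GR)=29/3, d(ANV,L)=28/3, d(ANV,W)=35/3, d(ANV,X)=46/3
4. join GR+L (d=8) ⇒ GLR; edges |GR|=5/2, |L|=4
  updated: d(ANV,GLR)=86/9, d(GLR,W)=41/3, d(GLR,X)=41/3
5. join ANV+GLR (d=86/9) ⇒ AGLNRV; edges |ANV|=73/36, |GLR|=7/9
  updated: d(AGLNRV,W)=38/3, d(AGLNRV,X)=29/2
6. join AGLNRV+W (d=38/3) ⇒ AGLNRVW; edges |AGLNRV|=14/9, |W|=19/3
  updated: d(AGLNRVW,X)=102/7
7. join AGLNRVW+X (d=102/7) ⇒ AGLNRVWX; edges |AGLNRVW|=20/21, |X|=51/7
final tree: ((((A:11/4,(N:1/2,V:1/2):9/4):73/36,((G:3/2,R:3/2):5/2,L:4):7/9):14/9,W:19/3):20/21,X:51/7)
total length: 8677/252

A,NV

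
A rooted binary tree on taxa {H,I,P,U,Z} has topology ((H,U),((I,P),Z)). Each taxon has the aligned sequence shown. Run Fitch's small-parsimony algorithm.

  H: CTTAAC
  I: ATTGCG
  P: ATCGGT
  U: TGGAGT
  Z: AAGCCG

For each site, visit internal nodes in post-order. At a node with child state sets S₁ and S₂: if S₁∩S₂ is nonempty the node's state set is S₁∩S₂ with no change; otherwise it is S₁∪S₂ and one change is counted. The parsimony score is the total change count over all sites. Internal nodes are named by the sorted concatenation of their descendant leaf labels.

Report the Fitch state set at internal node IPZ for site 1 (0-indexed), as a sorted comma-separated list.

A,T

site 0, node HU: H={C} ∪ U={T} → {C,T} (+1)
site 0, node IP: I={A} ∩ P={A} → {A} (+0)
site 0, node IPZ: IP={A} ∩ Z={A} → {A} (+0)
site 0, node HIPUZ: HU={C,T} ∪ IPZ={A} → {A,C,T} (+1)
site 1, node HU: H={T} ∪ U={G} → {G,T} (+1)
site 1, node IP: I={T} ∩ P={T} → {T} (+0)
site 1, node IPZ: IP={T} ∪ Z={A} → {A,T} (+1)
site 1, node HIPUZ: HU={G,T} ∩ IPZ={A,T} → {T} (+0)
site 2, node HU: H={T} ∪ U={G} → {G,T} (+1)
site 2, node IP: I={T} ∪ P={C} → {C,T} (+1)
site 2, node IPZ: IP={C,T} ∪ Z={G} → {C,G,T} (+1)
site 2, node HIPUZ: HU={G,T} ∩ IPZ={C,G,T} → {G,T} (+0)
site 3, node HU: H={A} ∩ U={A} → {A} (+0)
site 3, node IP: I={G} ∩ P={G} → {G} (+0)
site 3, node IPZ: IP={G} ∪ Z={C} → {C,G} (+1)
site 3, node HIPUZ: HU={A} ∪ IPZ={C,G} → {A,C,G} (+1)
site 4, node HU: H={A} ∪ U={G} → {A,G} (+1)
site 4, node IP: I={C} ∪ P={G} → {C,G} (+1)
site 4, node IPZ: IP={C,G} ∩ Z={C} → {C} (+0)
site 4, node HIPUZ: HU={A,G} ∪ IPZ={C} → {A,C,G} (+1)
site 5, node HU: H={C} ∪ U={T} → {C,T} (+1)
site 5, node IP: I={G} ∪ P={T} → {G,T} (+1)
site 5, node IPZ: IP={G,T} ∩ Z={G} → {G} (+0)
site 5, node HIPUZ: HU={C,T} ∪ IPZ={G} → {C,G,T} (+1)
per-site changes: [2, 2, 3, 2, 3, 3]; total = 15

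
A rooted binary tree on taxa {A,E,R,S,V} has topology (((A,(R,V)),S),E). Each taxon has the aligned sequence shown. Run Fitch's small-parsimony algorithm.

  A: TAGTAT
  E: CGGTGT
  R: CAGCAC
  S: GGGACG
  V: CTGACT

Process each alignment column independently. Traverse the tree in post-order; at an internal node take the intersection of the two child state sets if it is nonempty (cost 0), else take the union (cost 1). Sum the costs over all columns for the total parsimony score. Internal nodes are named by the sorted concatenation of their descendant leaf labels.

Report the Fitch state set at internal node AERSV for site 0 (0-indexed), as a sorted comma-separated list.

C

RV@0: {C} ∩ {C} = {C} (intersection, +0)
ARV@0: {T} ∪ {C} = {C,T} (union, +1)
ARSV@0: {C,T} ∪ {G} = {C,G,T} (union, +1)
AERSV@0: {C,G,T} ∩ {C} = {C} (intersection, +0)
RV@1: {A} ∪ {T} = {A,T} (union, +1)
ARV@1: {A} ∩ {A,T} = {A} (intersection, +0)
ARSV@1: {A} ∪ {G} = {A,G} (union, +1)
AERSV@1: {A,G} ∩ {G} = {G} (intersection, +0)
RV@2: {G} ∩ {G} = {G} (intersection, +0)
ARV@2: {G} ∩ {G} = {G} (intersection, +0)
ARSV@2: {G} ∩ {G} = {G} (intersection, +0)
AERSV@2: {G} ∩ {G} = {G} (intersection, +0)
RV@3: {C} ∪ {A} = {A,C} (union, +1)
ARV@3: {T} ∪ {A,C} = {A,C,T} (union, +1)
ARSV@3: {A,C,T} ∩ {A} = {A} (intersection, +0)
AERSV@3: {A} ∪ {T} = {A,T} (union, +1)
RV@4: {A} ∪ {C} = {A,C} (union, +1)
ARV@4: {A} ∩ {A,C} = {A} (intersection, +0)
ARSV@4: {A} ∪ {C} = {A,C} (union, +1)
AERSV@4: {A,C} ∪ {G} = {A,C,G} (union, +1)
RV@5: {C} ∪ {T} = {C,T} (union, +1)
ARV@5: {T} ∩ {C,T} = {T} (intersection, +0)
ARSV@5: {T} ∪ {G} = {G,T} (union, +1)
AERSV@5: {G,T} ∩ {T} = {T} (intersection, +0)
per-site changes: [2, 2, 0, 3, 3, 2]; total = 12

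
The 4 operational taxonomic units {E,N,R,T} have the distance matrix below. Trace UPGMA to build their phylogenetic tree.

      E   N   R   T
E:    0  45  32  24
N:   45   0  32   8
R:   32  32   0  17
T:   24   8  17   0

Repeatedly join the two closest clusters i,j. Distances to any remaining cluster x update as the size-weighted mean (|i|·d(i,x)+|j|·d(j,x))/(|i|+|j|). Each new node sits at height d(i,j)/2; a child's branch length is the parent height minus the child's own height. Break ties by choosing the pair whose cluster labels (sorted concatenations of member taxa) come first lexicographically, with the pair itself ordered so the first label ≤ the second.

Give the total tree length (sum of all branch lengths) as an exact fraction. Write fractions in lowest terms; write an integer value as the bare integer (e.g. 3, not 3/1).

599/12

iteration 1: select N,T (d=8); attach at lengths (4, 4); label the merged cluster NT
  updated: d(E,NT)=69/2, d(NT,R)=49/2
iteration 2: select NT,R (d=49/2); attach at lengths (33/4, 49/4); label the merged cluster NRT
  updated: d(E,NRT)=101/3
iteration 3: select E,NRT (d=101/3); attach at lengths (101/6, 55/12); label the merged cluster ENRT
final tree: (E:101/6,((N:4,T:4):33/4,R:49/4):55/12)
total length: 599/12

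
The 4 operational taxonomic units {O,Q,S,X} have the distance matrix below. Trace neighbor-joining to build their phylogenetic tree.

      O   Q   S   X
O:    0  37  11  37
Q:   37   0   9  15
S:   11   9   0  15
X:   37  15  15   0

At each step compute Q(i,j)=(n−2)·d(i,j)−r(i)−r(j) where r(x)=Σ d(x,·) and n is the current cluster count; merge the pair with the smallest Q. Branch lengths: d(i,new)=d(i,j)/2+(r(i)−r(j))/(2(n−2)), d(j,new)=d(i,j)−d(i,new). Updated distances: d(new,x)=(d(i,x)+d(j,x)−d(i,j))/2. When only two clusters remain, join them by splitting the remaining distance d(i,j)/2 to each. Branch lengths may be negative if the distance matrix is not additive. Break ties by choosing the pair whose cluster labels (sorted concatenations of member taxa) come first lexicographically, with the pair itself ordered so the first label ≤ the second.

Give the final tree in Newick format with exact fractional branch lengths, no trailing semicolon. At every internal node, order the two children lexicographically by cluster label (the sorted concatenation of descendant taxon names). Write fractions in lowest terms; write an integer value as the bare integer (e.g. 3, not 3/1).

(((O:18,S:-7):23/2,Q:6):9/2,X:9/2)

iteration 1: select O,S (d=11, Q=-98); attach at lengths (18, -7); label the merged cluster OS
  updated: d(OS,Q)=35/2, d(OS,X)=41/2
iteration 2: select OS,Q (d=35/2, Q=-53); attach at lengths (23/2, 6); label the merged cluster OQS
  updated: d(OQS,X)=9
iteration 3: select OQS,X (d=9); attach at lengths (9/2, 9/2); label the merged cluster OQSX
final tree: (((O:18,S:-7):23/2,Q:6):9/2,X:9/2)
total length: 75/2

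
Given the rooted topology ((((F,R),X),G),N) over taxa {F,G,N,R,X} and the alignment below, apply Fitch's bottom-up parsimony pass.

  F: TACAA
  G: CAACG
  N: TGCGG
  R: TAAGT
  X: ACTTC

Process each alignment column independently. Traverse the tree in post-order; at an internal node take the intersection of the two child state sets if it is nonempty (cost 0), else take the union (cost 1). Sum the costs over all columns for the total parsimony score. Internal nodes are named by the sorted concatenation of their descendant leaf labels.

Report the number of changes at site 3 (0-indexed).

3

site 0, node FR: F={T} ∩ R={T} → {T} (+0)
site 0, node FRX: FR={T} ∪ X={A} → {A,T} (+1)
site 0, node FGRX: FRX={A,T} ∪ G={C} → {A,C,T} (+1)
site 0, node FGNRX: FGRX={A,C,T} ∩ N={T} → {T} (+0)
site 1, node FR: F={A} ∩ R={A} → {A} (+0)
site 1, node FRX: FR={A} ∪ X={C} → {A,C} (+1)
site 1, node FGRX: FRX={A,C} ∩ G={A} → {A} (+0)
site 1, node FGNRX: FGRX={A} ∪ N={G} → {A,G} (+1)
site 2, node FR: F={C} ∪ R={A} → {A,C} (+1)
site 2, node FRX: FR={A,C} ∪ X={T} → {A,C,T} (+1)
site 2, node FGRX: FRX={A,C,T} ∩ G={A} → {A} (+0)
site 2, node FGNRX: FGRX={A} ∪ N={C} → {A,C} (+1)
site 3, node FR: F={A} ∪ R={G} → {A,G} (+1)
site 3, node FRX: FR={A,G} ∪ X={T} → {A,G,T} (+1)
site 3, node FGRX: FRX={A,G,T} ∪ G={C} → {A,C,G,T} (+1)
site 3, node FGNRX: FGRX={A,C,G,T} ∩ N={G} → {G} (+0)
site 4, node FR: F={A} ∪ R={T} → {A,T} (+1)
site 4, node FRX: FR={A,T} ∪ X={C} → {A,C,T} (+1)
site 4, node FGRX: FRX={A,C,T} ∪ G={G} → {A,C,G,T} (+1)
site 4, node FGNRX: FGRX={A,C,G,T} ∩ N={G} → {G} (+0)
per-site changes: [2, 2, 3, 3, 3]; total = 13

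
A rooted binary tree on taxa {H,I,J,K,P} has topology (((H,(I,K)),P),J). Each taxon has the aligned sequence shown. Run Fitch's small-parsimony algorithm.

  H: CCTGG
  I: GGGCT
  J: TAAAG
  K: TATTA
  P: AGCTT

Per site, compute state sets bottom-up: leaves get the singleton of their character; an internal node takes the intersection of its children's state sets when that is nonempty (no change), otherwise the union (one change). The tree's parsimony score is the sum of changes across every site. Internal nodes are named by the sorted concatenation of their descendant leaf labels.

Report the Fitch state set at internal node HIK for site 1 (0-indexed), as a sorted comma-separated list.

[col 0] IK: children I:{G}, K:{T} ∪→ {G,T}; cost 1
[col 0] HIK: children H:{C}, IK:{G,T} ∪→ {C,G,T}; cost 1
[col 0] HIKP: children HIK:{C,G,T}, P:{A} ∪→ {A,C,G,T}; cost 1
[col 0] HIJKP: children HIKP:{A,C,G,T}, J:{T} ∩→ {T}; cost 0
[col 1] IK: children I:{G}, K:{A} ∪→ {A,G}; cost 1
[col 1] HIK: children H:{C}, IK:{A,G} ∪→ {A,C,G}; cost 1
[col 1] HIKP: children HIK:{A,C,G}, P:{G} ∩→ {G}; cost 0
[col 1] HIJKP: children HIKP:{G}, J:{A} ∪→ {A,G}; cost 1
[col 2] IK: children I:{G}, K:{T} ∪→ {G,T}; cost 1
[col 2] HIK: children H:{T}, IK:{G,T} ∩→ {T}; cost 0
[col 2] HIKP: children HIK:{T}, P:{C} ∪→ {C,T}; cost 1
[col 2] HIJKP: children HIKP:{C,T}, J:{A} ∪→ {A,C,T}; cost 1
[col 3] IK: children I:{C}, K:{T} ∪→ {C,T}; cost 1
[col 3] HIK: children H:{G}, IK:{C,T} ∪→ {C,G,T}; cost 1
[col 3] HIKP: children HIK:{C,G,T}, P:{T} ∩→ {T}; cost 0
[col 3] HIJKP: children HIKP:{T}, J:{A} ∪→ {A,T}; cost 1
[col 4] IK: children I:{T}, K:{A} ∪→ {A,T}; cost 1
[col 4] HIK: children H:{G}, IK:{A,T} ∪→ {A,G,T}; cost 1
[col 4] HIKP: children HIK:{A,G,T}, P:{T} ∩→ {T}; cost 0
[col 4] HIJKP: children HIKP:{T}, J:{G} ∪→ {G,T}; cost 1
per-site changes: [3, 3, 3, 3, 3]; total = 15

A,C,G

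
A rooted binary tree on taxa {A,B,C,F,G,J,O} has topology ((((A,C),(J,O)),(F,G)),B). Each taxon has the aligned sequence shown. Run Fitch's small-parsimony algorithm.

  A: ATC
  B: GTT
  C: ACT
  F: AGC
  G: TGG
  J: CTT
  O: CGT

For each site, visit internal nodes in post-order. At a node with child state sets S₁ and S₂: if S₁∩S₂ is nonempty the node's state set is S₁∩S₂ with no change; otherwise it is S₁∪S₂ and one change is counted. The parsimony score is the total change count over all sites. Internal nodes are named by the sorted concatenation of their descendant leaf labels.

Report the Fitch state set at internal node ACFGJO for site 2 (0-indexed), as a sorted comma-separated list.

C,G,T

[col 0] AC: children A:{A}, C:{A} ∩→ {A}; cost 0
[col 0] JO: children J:{C}, O:{C} ∩→ {C}; cost 0
[col 0] ACJO: children AC:{A}, JO:{C} ∪→ {A,C}; cost 1
[col 0] FG: children F:{A}, G:{T} ∪→ {A,T}; cost 1
[col 0] ACFGJO: children ACJO:{A,C}, FG:{A,T} ∩→ {A}; cost 0
[col 0] ABCFGJO: children ACFGJO:{A}, B:{G} ∪→ {A,G}; cost 1
[col 1] AC: children A:{T}, C:{C} ∪→ {C,T}; cost 1
[col 1] JO: children J:{T}, O:{G} ∪→ {G,T}; cost 1
[col 1] ACJO: children AC:{C,T}, JO:{G,T} ∩→ {T}; cost 0
[col 1] FG: children F:{G}, G:{G} ∩→ {G}; cost 0
[col 1] ACFGJO: children ACJO:{T}, FG:{G} ∪→ {G,T}; cost 1
[col 1] ABCFGJO: children ACFGJO:{G,T}, B:{T} ∩→ {T}; cost 0
[col 2] AC: children A:{C}, C:{T} ∪→ {C,T}; cost 1
[col 2] JO: children J:{T}, O:{T} ∩→ {T}; cost 0
[col 2] ACJO: children AC:{C,T}, JO:{T} ∩→ {T}; cost 0
[col 2] FG: children F:{C}, G:{G} ∪→ {C,G}; cost 1
[col 2] ACFGJO: children ACJO:{T}, FG:{C,G} ∪→ {C,G,T}; cost 1
[col 2] ABCFGJO: children ACFGJO:{C,G,T}, B:{T} ∩→ {T}; cost 0
per-site changes: [3, 3, 3]; total = 9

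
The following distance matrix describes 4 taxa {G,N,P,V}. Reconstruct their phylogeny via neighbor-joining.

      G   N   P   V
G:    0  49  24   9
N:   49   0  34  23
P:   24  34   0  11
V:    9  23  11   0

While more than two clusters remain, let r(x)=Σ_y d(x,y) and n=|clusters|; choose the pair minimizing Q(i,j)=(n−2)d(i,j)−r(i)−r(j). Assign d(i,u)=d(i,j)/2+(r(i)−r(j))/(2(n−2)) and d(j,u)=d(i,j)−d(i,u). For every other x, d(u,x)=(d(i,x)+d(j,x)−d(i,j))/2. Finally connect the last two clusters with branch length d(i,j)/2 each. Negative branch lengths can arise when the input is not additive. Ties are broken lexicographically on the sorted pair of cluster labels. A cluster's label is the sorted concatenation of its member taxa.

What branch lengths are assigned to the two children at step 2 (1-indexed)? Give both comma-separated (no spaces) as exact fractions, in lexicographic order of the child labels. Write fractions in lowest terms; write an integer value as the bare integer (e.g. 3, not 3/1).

21/4,105/4

step 1: merge (G,V) at d=9, Q=-107; branch lengths G→57/4, V→-21/4; new cluster GV
  updated: d(GV,N)=63/2, d(GV,P)=13
step 2: merge (GV,N) at d=63/2, Q=-157/2; branch lengths GV→21/4, N→105/4; new cluster GNV
  updated: d(GNV,P)=31/4
step 3: merge (GNV,P) at d=31/4; branch lengths GNV→31/8, P→31/8; new cluster GNPV
final tree: (((G:57/4,V:-21/4):21/4,N:105/4):31/8,P:31/8)
total length: 193/4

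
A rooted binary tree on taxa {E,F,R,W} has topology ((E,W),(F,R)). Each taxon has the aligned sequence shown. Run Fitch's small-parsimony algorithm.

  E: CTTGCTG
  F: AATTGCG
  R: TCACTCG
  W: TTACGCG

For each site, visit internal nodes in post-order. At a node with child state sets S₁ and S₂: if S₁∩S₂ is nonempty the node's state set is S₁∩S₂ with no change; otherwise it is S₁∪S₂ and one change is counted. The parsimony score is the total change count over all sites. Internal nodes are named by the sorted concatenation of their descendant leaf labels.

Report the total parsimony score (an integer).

11

EW@0: {C} ∪ {T} = {C,T} (union, +1)
FR@0: {A} ∪ {T} = {A,T} (union, +1)
EFRW@0: {C,T} ∩ {A,T} = {T} (intersection, +0)
EW@1: {T} ∩ {T} = {T} (intersection, +0)
FR@1: {A} ∪ {C} = {A,C} (union, +1)
EFRW@1: {T} ∪ {A,C} = {A,C,T} (union, +1)
EW@2: {T} ∪ {A} = {A,T} (union, +1)
FR@2: {T} ∪ {A} = {A,T} (union, +1)
EFRW@2: {A,T} ∩ {A,T} = {A,T} (intersection, +0)
EW@3: {G} ∪ {C} = {C,G} (union, +1)
FR@3: {T} ∪ {C} = {C,T} (union, +1)
EFRW@3: {C,G} ∩ {C,T} = {C} (intersection, +0)
EW@4: {C} ∪ {G} = {C,G} (union, +1)
FR@4: {G} ∪ {T} = {G,T} (union, +1)
EFRW@4: {C,G} ∩ {G,T} = {G} (intersection, +0)
EW@5: {T} ∪ {C} = {C,T} (union, +1)
FR@5: {C} ∩ {C} = {C} (intersection, +0)
EFRW@5: {C,T} ∩ {C} = {C} (intersection, +0)
EW@6: {G} ∩ {G} = {G} (intersection, +0)
FR@6: {G} ∩ {G} = {G} (intersection, +0)
EFRW@6: {G} ∩ {G} = {G} (intersection, +0)
per-site changes: [2, 2, 2, 2, 2, 1, 0]; total = 11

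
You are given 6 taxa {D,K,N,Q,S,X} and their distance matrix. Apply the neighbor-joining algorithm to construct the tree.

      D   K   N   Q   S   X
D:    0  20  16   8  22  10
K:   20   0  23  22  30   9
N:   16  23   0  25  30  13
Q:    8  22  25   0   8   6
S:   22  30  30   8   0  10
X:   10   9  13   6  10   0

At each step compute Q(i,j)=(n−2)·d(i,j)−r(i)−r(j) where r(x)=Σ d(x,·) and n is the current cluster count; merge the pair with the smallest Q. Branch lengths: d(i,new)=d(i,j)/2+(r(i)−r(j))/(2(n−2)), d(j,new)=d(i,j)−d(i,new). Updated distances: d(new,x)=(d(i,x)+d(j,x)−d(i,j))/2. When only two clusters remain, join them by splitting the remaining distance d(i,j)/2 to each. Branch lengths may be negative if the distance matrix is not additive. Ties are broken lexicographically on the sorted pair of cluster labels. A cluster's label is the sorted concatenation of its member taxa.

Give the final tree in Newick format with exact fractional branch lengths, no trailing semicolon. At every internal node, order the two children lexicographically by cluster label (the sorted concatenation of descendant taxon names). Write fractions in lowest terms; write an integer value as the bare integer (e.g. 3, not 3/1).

step 1: merge (Q,S) at d=8, Q=-137; branch lengths Q→1/8, S→63/8; new cluster QS
  updated: d(D,QS)=11, d(K,QS)=22, d(N,QS)=47/2, d(QS,X)=4
step 2: merge (D,N) at d=16, Q=-169/2; branch lengths D→59/12, N→133/12; new cluster DN
  updated: d(DN,K)=27/2, d(DN,QS)=37/4, d(DN,X)=7/2
step 3: merge (DN,K) at d=27/2, Q=-175/4; branch lengths DN→35/16, K→181/16; new cluster DKN
  updated: d(DKN,QS)=71/8, d(DKN,X)=-1/2
step 4: merge (DKN,QS) at d=71/8, Q=-99/8; branch lengths DKN→35/16, QS→107/16; new cluster DKNQS
  updated: d(DKNQS,X)=-43/16
step 5: merge (DKNQS,X) at d=-43/16; branch lengths DKNQS→-43/32, X→-43/32; new cluster DKNQSX
final tree: ((((D:59/12,N:133/12):35/16,K:181/16):35/16,(Q:1/8,S:63/8):107/16):-43/32,X:-43/32)
total length: 699/16

((((D:59/12,N:133/12):35/16,K:181/16):35/16,(Q:1/8,S:63/8):107/16):-43/32,X:-43/32)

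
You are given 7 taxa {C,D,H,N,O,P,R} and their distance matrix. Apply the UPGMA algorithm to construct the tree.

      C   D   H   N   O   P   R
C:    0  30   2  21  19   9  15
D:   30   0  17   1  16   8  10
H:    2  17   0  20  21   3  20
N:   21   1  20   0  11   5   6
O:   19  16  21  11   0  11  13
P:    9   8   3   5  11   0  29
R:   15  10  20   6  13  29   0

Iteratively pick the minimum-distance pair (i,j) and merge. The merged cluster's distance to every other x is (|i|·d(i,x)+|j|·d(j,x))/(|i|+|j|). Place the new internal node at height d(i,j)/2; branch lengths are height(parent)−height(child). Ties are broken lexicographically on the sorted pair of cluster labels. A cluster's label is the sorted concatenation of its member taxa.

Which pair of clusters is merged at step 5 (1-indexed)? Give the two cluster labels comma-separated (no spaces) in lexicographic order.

DNR,O

iteration 1: select D,N (d=1); attach at lengths (1/2, 1/2); label the merged cluster DN
  updated: d(C,DN)=51/2, d(DN,H)=37/2, d(DN,O)=27/2, d(DN,P)=13/2, d(DN,R)=8
iteration 2: select C,H (d=2); attach at lengths (1, 1); label the merged cluster CH
  updated: d(CH,DN)=22, d(CH,O)=20, d(CH,P)=6, d(CH,R)=35/2
iteration 3: select CH,P (d=6); attach at lengths (2, 3); label the merged cluster CHP
  updated: d(CHP,DN)=101/6, d(CHP,O)=17, d(CHP,R)=64/3
iteration 4: select DN,R (d=8); attach at lengths (7/2, 4); label the merged cluster DNR
  updated: d(CHP,DNR)=55/3, d(DNR,O)=40/3
iteration 5: select DNR,O (d=40/3); attach at lengths (8/3, 20/3); label the merged cluster DNOR
  updated: d(CHP,DNOR)=18
iteration 6: select CHP,DNOR (d=18); attach at lengths (6, 7/3); label the merged cluster CDHNOPR
final tree: (((C:1,H:1):2,P:3):6,(((D:1/2,N:1/2):7/2,R:4):8/3,O:20/3):7/3)
total length: 199/6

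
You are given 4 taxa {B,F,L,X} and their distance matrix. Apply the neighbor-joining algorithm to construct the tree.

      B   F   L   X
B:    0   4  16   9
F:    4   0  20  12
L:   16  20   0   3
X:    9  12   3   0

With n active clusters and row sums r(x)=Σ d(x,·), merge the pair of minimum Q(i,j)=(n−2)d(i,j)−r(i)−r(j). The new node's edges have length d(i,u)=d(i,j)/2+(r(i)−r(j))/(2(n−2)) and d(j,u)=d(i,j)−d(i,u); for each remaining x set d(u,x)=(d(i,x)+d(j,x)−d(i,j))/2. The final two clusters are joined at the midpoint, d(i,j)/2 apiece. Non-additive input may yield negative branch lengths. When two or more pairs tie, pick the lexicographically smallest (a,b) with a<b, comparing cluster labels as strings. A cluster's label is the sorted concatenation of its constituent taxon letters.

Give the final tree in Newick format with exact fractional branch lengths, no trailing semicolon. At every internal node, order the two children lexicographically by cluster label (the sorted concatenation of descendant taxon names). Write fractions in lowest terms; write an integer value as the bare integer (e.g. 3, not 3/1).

1. join B+F (d=4, Q=-57) ⇒ BF; edges |B|=1/4, |F|=15/4
  updated: d(BF,L)=16, d(BF,X)=17/2
2. join BF+L (d=16, Q=-55/2) ⇒ BFL; edges |BF|=43/4, |L|=21/4
  updated: d(BFL,X)=-9/4
3. join BFL+X (d=-9/4) ⇒ BFLX; edges |BFL|=-9/8, |X|=-9/8
final tree: (((B:1/4,F:15/4):43/4,L:21/4):-9/8,X:-9/8)
total length: 71/4

(((B:1/4,F:15/4):43/4,L:21/4):-9/8,X:-9/8)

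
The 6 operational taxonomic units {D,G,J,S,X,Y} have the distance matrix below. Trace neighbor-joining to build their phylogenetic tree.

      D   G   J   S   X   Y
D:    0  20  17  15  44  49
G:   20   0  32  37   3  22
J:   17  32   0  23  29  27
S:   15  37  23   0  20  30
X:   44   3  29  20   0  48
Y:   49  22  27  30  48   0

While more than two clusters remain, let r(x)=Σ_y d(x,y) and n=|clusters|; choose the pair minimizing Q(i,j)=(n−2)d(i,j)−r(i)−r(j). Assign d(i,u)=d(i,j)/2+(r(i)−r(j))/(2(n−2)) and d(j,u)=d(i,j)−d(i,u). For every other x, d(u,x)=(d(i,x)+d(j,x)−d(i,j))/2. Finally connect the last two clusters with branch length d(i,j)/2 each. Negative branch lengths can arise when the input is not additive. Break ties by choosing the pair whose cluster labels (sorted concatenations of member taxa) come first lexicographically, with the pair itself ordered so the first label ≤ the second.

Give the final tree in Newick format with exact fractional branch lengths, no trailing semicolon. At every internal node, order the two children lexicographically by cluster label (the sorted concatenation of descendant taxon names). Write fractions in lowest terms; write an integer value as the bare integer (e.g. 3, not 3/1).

((((D:41/4,S:19/4):89/16,J:111/16):69/16,(G:-9/4,X:21/4):233/16):303/32,Y:303/32)

iteration 1: select G,X (d=3, Q=-246); attach at lengths (-9/4, 21/4); label the merged cluster GX
  updated: d(D,GX)=61/2, d(GX,J)=29, d(GX,S)=27, d(GX,Y)=67/2
iteration 2: select D,S (d=15, Q=-323/2); attach at lengths (41/4, 19/4); label the merged cluster DS
  updated: d(DS,GX)=85/4, d(DS,J)=25/2, d(DS,Y)=32
iteration 3: select DS,J (d=25/2, Q=-437/4); attach at lengths (89/16, 111/16); label the merged cluster DJS
  updated: d(DJS,GX)=151/8, d(DJS,Y)=93/4
iteration 4: select DJS,GX (d=151/8, Q=-605/8); attach at lengths (69/16, 233/16); label the merged cluster DGJSX
  updated: d(DGJSX,Y)=303/16
iteration 5: select DGJSX,Y (d=303/16); attach at lengths (303/32, 303/32); label the merged cluster DGJSXY
final tree: ((((D:41/4,S:19/4):89/16,J:111/16):69/16,(G:-9/4,X:21/4):233/16):303/32,Y:303/32)
total length: 1093/16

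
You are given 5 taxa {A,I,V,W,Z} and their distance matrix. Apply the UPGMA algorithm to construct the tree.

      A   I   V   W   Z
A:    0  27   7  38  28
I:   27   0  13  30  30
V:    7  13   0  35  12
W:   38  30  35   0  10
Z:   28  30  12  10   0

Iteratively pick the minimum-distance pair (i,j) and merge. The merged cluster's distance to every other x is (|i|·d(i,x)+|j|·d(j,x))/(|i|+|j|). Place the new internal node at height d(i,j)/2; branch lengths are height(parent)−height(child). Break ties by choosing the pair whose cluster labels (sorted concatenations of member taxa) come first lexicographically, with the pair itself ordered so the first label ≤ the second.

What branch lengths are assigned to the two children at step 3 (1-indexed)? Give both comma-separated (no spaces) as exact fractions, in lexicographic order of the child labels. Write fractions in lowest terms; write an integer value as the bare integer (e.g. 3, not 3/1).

iteration 1: select A,V (d=7); attach at lengths (7/2, 7/2); label the merged cluster AV
  updated: d(AV,I)=20, d(AV,W)=73/2, d(AV,Z)=20
iteration 2: select W,Z (d=10); attach at lengths (5, 5); label the merged cluster WZ
  updated: d(AV,WZ)=113/4, d(I,WZ)=30
iteration 3: select AV,I (d=20); attach at lengths (13/2, 10); label the merged cluster AIV
  updated: d(AIV,WZ)=173/6
iteration 4: select AIV,WZ (d=173/6); attach at lengths (53/12, 113/12); label the merged cluster AIVWZ
final tree: (((A:7/2,V:7/2):13/2,I:10):53/12,(W:5,Z:5):113/12)
total length: 142/3

13/2,10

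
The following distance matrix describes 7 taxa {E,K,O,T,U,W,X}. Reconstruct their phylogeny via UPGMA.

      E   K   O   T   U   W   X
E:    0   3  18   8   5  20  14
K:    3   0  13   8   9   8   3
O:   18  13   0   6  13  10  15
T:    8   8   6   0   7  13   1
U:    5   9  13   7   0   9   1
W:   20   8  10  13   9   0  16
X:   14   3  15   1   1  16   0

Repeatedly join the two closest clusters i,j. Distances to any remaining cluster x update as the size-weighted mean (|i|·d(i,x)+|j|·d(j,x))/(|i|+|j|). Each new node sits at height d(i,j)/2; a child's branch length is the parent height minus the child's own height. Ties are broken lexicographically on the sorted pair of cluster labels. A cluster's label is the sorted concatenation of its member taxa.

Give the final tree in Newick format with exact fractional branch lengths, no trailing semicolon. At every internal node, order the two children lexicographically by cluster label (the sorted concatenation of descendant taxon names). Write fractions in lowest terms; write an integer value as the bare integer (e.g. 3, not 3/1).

(((E:3/2,K:3/2):29/12,((T:1/2,X:1/2):3/2,U:2):23/12):79/30,(O:5,W:5):31/20)

1. join T+X (d=1) ⇒ TX; edges |T|=1/2, |X|=1/2
  updated: d(E,TX)=11, d(K,TX)=11/2, d(O,TX)=21/2, d(TX,U)=4, d(TX,W)=29/2
2. join E+K (d=3) ⇒ EK; edges |E|=3/2, |K|=3/2
  updated: d(EK,O)=31/2, d(EK,TX)=33/4, d(EK,U)=7, d(EK,W)=14
3. join TX+U (d=4) ⇒ TUX; edges |TX|=3/2, |U|=2
  updated: d(EK,TUX)=47/6, d(O,TUX)=34/3, d(TUX,W)=38/3
4. join EK+TUX (d=47/6) ⇒ EKTUX; edges |EK|=29/12, |TUX|=23/12
  updated: d(EKTUX,O)=13, d(EKTUX,W)=66/5
5. join O+W (d=10) ⇒ OW; edges |O|=5, |W|=5
  updated: d(EKTUX,OW)=131/10
6. join EKTUX+OW (d=131/10) ⇒ EKOTUWX; edges |EKTUX|=79/30, |OW|=31/20
final tree: (((E:3/2,K:3/2):29/12,((T:1/2,X:1/2):3/2,U:2):23/12):79/30,(O:5,W:5):31/20)
total length: 1561/60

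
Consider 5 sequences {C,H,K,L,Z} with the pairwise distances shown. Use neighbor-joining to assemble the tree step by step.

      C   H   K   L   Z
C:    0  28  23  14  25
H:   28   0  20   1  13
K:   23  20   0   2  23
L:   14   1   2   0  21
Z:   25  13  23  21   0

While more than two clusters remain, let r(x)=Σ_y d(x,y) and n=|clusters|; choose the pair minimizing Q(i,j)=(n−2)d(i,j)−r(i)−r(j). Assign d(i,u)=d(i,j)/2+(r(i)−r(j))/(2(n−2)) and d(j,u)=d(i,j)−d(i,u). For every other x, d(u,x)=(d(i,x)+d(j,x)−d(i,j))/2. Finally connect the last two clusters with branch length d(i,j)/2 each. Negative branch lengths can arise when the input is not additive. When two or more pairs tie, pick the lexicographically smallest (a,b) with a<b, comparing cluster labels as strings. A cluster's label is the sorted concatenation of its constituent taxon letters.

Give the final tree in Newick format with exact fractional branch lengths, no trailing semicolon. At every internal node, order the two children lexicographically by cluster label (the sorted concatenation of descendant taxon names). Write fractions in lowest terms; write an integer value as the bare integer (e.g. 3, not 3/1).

(((C:115/8,(H:19/6,Z:59/6):45/8):25/8,K:47/8):-31/16,L:-31/16)

1. join H+Z (d=13, Q=-105) ⇒ HZ; edges |H|=19/6, |Z|=59/6
  updated: d(C,HZ)=20, d(HZ,K)=15, d(HZ,L)=9/2
2. join C+HZ (d=20, Q=-113/2) ⇒ CHZ; edges |C|=115/8, |HZ|=45/8
  updated: d(CHZ,K)=9, d(CHZ,L)=-3/4
3. join CHZ+K (d=9, Q=-41/4) ⇒ CHKZ; edges |CHZ|=25/8, |K|=47/8
  updated: d(CHKZ,L)=-31/8
4. join CHKZ+L (d=-31/8) ⇒ CHKLZ; edges |CHKZ|=-31/16, |L|=-31/16
final tree: (((C:115/8,(H:19/6,Z:59/6):45/8):25/8,K:47/8):-31/16,L:-31/16)
total length: 305/8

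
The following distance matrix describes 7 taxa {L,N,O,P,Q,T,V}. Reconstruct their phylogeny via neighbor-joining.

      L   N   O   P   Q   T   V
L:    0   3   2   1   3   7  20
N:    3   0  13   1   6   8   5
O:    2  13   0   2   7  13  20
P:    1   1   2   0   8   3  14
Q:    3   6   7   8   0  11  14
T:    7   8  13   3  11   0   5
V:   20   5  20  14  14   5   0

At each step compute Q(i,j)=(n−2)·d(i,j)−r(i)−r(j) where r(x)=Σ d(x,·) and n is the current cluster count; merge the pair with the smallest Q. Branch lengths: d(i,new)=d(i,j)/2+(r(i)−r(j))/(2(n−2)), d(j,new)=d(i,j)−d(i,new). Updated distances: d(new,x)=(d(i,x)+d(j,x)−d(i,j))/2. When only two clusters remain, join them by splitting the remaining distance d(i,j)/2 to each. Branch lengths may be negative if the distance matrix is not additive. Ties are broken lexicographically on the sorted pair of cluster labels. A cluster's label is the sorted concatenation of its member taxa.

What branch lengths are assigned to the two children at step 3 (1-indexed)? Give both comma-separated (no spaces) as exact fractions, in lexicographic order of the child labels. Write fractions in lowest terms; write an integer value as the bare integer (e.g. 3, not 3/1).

iteration 1: select T,V (d=5, Q=-100); attach at lengths (-3/5, 28/5); label the merged cluster TV
  updated: d(L,TV)=11, d(N,TV)=4, d(O,TV)=14, d(P,TV)=6, d(Q,TV)=10
iteration 2: select N,TV (d=4, Q=-56); attach at lengths (-1/4, 17/4); label the merged cluster NTV
  updated: d(L,NTV)=5, d(NTV,O)=23/2, d(NTV,P)=3/2, d(NTV,Q)=6
iteration 3: select NTV,P (d=3/2, Q=-32); attach at lengths (8/3, -7/6); label the merged cluster NPTV
  updated: d(L,NPTV)=9/4, d(NPTV,O)=6, d(NPTV,Q)=25/4
iteration 4: select L,O (d=2, Q=-73/4); attach at lengths (-15/16, 47/16); label the merged cluster LO
  updated: d(LO,NPTV)=25/8, d(LO,Q)=4
iteration 5: select LO,NPTV (d=25/8, Q=-107/8); attach at lengths (7/16, 43/16); label the merged cluster LNOPTV
  updated: d(LNOPTV,Q)=57/16
iteration 6: select LNOPTV,Q (d=57/16); attach at lengths (57/32, 57/32); label the merged cluster LNOPQTV
final tree: (((L:-15/16,O:47/16):7/16,((N:-1/4,(T:-3/5,V:28/5):17/4):8/3,P:-7/6):43/16):57/32,Q:57/32)
total length: 307/16

8/3,-7/6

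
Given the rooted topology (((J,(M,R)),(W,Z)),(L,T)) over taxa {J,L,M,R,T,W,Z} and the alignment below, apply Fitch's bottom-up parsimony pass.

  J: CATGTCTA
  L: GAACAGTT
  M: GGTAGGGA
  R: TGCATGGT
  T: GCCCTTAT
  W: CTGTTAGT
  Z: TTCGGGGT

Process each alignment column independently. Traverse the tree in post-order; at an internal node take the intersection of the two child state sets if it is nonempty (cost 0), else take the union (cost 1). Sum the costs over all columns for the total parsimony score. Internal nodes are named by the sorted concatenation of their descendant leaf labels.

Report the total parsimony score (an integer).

25

MR@0: {G} ∪ {T} = {G,T} (union, +1)
JMR@0: {C} ∪ {G,T} = {C,G,T} (union, +1)
WZ@0: {C} ∪ {T} = {C,T} (union, +1)
JMRWZ@0: {C,G,T} ∩ {C,T} = {C,T} (intersection, +0)
LT@0: {G} ∩ {G} = {G} (intersection, +0)
JLMRTWZ@0: {C,T} ∪ {G} = {C,G,T} (union, +1)
MR@1: {G} ∩ {G} = {G} (intersection, +0)
JMR@1: {A} ∪ {G} = {A,G} (union, +1)
WZ@1: {T} ∩ {T} = {T} (intersection, +0)
JMRWZ@1: {A,G} ∪ {T} = {A,G,T} (union, +1)
LT@1: {A} ∪ {C} = {A,C} (union, +1)
JLMRTWZ@1: {A,G,T} ∩ {A,C} = {A} (intersection, +0)
MR@2: {T} ∪ {C} = {C,T} (union, +1)
JMR@2: {T} ∩ {C,T} = {T} (intersection, +0)
WZ@2: {G} ∪ {C} = {C,G} (union, +1)
JMRWZ@2: {T} ∪ {C,G} = {C,G,T} (union, +1)
LT@2: {A} ∪ {C} = {A,C} (union, +1)
JLMRTWZ@2: {C,G,T} ∩ {A,C} = {C} (intersection, +0)
MR@3: {A} ∩ {A} = {A} (intersection, +0)
JMR@3: {G} ∪ {A} = {A,G} (union, +1)
WZ@3: {T} ∪ {G} = {G,T} (union, +1)
JMRWZ@3: {A,G} ∩ {G,T} = {G} (intersection, +0)
LT@3: {C} ∩ {C} = {C} (intersection, +0)
JLMRTWZ@3: {G} ∪ {C} = {C,G} (union, +1)
MR@4: {G} ∪ {T} = {G,T} (union, +1)
JMR@4: {T} ∩ {G,T} = {T} (intersection, +0)
WZ@4: {T} ∪ {G} = {G,T} (union, +1)
JMRWZ@4: {T} ∩ {G,T} = {T} (intersection, +0)
LT@4: {A} ∪ {T} = {A,T} (union, +1)
JLMRTWZ@4: {T} ∩ {A,T} = {T} (intersection, +0)
MR@5: {G} ∩ {G} = {G} (intersection, +0)
JMR@5: {C} ∪ {G} = {C,G} (union, +1)
WZ@5: {A} ∪ {G} = {A,G} (union, +1)
JMRWZ@5: {C,G} ∩ {A,G} = {G} (intersection, +0)
LT@5: {G} ∪ {T} = {G,T} (union, +1)
JLMRTWZ@5: {G} ∩ {G,T} = {G} (intersection, +0)
MR@6: {G} ∩ {G} = {G} (intersection, +0)
JMR@6: {T} ∪ {G} = {G,T} (union, +1)
WZ@6: {G} ∩ {G} = {G} (intersection, +0)
JMRWZ@6: {G,T} ∩ {G} = {G} (intersection, +0)
LT@6: {T} ∪ {A} = {A,T} (union, +1)
JLMRTWZ@6: {G} ∪ {A,T} = {A,G,T} (union, +1)
MR@7: {A} ∪ {T} = {A,T} (union, +1)
JMR@7: {A} ∩ {A,T} = {A} (intersection, +0)
WZ@7: {T} ∩ {T} = {T} (intersection, +0)
JMRWZ@7: {A} ∪ {T} = {A,T} (union, +1)
LT@7: {T} ∩ {T} = {T} (intersection, +0)
JLMRTWZ@7: {A,T} ∩ {T} = {T} (intersection, +0)
per-site changes: [4, 3, 4, 3, 3, 3, 3, 2]; total = 25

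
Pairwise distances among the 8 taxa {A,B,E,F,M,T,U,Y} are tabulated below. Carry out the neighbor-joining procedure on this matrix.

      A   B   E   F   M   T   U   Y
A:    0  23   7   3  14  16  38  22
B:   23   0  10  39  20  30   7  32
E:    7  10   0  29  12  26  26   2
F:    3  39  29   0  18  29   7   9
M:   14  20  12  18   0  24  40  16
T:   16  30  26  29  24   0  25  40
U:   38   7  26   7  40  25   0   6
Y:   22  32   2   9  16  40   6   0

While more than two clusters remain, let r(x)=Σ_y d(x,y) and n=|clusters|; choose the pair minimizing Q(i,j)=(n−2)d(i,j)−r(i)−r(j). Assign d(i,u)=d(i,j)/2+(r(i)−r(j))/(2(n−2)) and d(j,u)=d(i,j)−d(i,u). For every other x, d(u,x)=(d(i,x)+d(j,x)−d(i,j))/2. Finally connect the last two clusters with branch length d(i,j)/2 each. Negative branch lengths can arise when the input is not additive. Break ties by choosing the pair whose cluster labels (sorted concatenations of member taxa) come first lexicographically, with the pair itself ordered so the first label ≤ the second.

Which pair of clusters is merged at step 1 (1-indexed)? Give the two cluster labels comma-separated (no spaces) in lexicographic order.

B,U

1. join B+U (d=7, Q=-268) ⇒ BU; edges |B|=9/2, |U|=5/2
  updated: d(A,BU)=27, d(BU,E)=29/2, d(BU,F)=39/2, d(BU,M)=53/2, d(BU,T)=24, d(BU,Y)=31/2
2. join E+Y (d=2, Q=-185) ⇒ EY; edges |E|=-2/5, |Y|=12/5
  updated: d(A,EY)=27/2, d(BU,EY)=14, d(EY,F)=18, d(EY,M)=13, d(EY,T)=32
3. join A+F (d=3, Q=-149) ⇒ AF; edges |A|=-1/4, |F|=13/4
  updated: d(AF,BU)=87/4, d(AF,EY)=57/4, d(AF,M)=29/2, d(AF,T)=21
4. join BU+EY (d=14, Q=-235/2) ⇒ BEUY; edges |BU|=55/6, |EY|=29/6
  updated: d(AF,BEUY)=11, d(BEUY,M)=51/4, d(BEUY,T)=21
5. join AF+T (d=21, Q=-141/2) ⇒ AFT; edges |AF|=45/8, |T|=123/8
  updated: d(AFT,BEUY)=11/2, d(AFT,M)=35/4
6. join AFT+BEUY (d=11/2, Q=-27) ⇒ ABEFTUY; edges |AFT|=3/4, |BEUY|=19/4
  updated: d(ABEFTUY,M)=8
7. join ABEFTUY+M (d=8) ⇒ ABEFMTUY; edges |ABEFTUY|=4, |M|=4
final tree: ((((A:-1/4,F:13/4):45/8,T:123/8):3/4,((B:9/2,U:5/2):55/6,(E:-2/5,Y:12/5):29/6):19/4):4,M:4)
total length: 121/2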